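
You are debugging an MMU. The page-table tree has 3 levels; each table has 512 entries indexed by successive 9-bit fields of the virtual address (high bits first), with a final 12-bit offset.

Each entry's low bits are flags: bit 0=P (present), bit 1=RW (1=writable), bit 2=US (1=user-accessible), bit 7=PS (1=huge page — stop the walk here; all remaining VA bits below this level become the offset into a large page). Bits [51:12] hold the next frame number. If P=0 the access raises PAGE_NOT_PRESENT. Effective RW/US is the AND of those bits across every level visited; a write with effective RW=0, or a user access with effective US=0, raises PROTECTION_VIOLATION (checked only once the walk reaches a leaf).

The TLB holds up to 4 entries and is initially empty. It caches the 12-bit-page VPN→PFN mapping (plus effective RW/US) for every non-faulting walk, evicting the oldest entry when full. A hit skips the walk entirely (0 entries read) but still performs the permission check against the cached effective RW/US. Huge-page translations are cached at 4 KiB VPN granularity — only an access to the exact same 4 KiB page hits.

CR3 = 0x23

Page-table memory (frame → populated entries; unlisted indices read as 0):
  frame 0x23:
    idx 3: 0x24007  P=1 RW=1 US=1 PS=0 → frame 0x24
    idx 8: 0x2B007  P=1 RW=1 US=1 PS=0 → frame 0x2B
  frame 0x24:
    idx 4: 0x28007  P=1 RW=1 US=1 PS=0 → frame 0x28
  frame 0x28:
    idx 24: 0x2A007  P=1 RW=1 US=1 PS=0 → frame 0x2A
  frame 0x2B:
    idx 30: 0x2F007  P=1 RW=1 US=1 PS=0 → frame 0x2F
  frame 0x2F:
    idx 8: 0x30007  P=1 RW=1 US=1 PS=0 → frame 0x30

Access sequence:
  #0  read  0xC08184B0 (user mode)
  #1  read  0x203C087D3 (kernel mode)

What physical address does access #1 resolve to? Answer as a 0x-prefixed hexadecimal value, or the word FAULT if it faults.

Walk each access:
#0 VA=0xC08184B0 (r,user):
  lvl0: tbl 0x23, slot 3 ⇒ 0x24007 (P1/RW1/US1/PS0)
  lvl1: tbl 0x24, slot 4 ⇒ 0x28007 (P1/RW1/US1/PS0)
  lvl2: tbl 0x28, slot 24 ⇒ 0x2A007 (P1/RW1/US1/PS0)
  → PA=0x2A4B0  (3 entries read)
#1 VA=0x203C087D3 (r,kernel):
  lvl0: tbl 0x23, slot 8 ⇒ 0x2B007 (P1/RW1/US1/PS0)
  lvl1: tbl 0x2B, slot 30 ⇒ 0x2F007 (P1/RW1/US1/PS0)
  lvl2: tbl 0x2F, slot 8 ⇒ 0x30007 (P1/RW1/US1/PS0)
  → PA=0x307D3  (3 entries read)

Access #1 PA: 0x307D3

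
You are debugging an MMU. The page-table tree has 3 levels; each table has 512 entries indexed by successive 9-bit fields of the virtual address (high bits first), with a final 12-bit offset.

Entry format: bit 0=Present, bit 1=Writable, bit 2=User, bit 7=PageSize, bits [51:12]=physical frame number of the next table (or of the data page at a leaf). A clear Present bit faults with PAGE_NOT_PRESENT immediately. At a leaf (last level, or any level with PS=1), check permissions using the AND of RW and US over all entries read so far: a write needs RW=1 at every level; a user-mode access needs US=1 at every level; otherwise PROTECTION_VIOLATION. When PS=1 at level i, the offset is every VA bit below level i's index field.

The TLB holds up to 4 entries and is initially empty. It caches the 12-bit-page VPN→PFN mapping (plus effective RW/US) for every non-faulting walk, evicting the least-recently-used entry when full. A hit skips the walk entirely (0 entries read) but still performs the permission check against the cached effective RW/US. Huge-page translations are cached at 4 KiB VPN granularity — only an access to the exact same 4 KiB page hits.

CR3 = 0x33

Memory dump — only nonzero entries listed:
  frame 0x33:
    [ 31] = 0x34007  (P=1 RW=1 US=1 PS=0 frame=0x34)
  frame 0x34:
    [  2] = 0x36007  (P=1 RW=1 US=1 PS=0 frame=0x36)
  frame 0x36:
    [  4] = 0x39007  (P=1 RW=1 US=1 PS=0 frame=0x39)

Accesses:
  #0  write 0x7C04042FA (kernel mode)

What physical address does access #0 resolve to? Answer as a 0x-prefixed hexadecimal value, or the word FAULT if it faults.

Walk each access:
#0 VA=0x7C04042FA (w,kernel):
  L0 @0x33[31] → 0x34007  P=1,RW=1,US=1,PS=0
  L1 @0x34[2] → 0x36007  P=1,RW=1,US=1,PS=0
  L2 @0x36[4] → 0x39007  P=1,RW=1,US=1,PS=0
  ✓ 0x392FA  — 3 lookups

Access #0 PA: 0x392FA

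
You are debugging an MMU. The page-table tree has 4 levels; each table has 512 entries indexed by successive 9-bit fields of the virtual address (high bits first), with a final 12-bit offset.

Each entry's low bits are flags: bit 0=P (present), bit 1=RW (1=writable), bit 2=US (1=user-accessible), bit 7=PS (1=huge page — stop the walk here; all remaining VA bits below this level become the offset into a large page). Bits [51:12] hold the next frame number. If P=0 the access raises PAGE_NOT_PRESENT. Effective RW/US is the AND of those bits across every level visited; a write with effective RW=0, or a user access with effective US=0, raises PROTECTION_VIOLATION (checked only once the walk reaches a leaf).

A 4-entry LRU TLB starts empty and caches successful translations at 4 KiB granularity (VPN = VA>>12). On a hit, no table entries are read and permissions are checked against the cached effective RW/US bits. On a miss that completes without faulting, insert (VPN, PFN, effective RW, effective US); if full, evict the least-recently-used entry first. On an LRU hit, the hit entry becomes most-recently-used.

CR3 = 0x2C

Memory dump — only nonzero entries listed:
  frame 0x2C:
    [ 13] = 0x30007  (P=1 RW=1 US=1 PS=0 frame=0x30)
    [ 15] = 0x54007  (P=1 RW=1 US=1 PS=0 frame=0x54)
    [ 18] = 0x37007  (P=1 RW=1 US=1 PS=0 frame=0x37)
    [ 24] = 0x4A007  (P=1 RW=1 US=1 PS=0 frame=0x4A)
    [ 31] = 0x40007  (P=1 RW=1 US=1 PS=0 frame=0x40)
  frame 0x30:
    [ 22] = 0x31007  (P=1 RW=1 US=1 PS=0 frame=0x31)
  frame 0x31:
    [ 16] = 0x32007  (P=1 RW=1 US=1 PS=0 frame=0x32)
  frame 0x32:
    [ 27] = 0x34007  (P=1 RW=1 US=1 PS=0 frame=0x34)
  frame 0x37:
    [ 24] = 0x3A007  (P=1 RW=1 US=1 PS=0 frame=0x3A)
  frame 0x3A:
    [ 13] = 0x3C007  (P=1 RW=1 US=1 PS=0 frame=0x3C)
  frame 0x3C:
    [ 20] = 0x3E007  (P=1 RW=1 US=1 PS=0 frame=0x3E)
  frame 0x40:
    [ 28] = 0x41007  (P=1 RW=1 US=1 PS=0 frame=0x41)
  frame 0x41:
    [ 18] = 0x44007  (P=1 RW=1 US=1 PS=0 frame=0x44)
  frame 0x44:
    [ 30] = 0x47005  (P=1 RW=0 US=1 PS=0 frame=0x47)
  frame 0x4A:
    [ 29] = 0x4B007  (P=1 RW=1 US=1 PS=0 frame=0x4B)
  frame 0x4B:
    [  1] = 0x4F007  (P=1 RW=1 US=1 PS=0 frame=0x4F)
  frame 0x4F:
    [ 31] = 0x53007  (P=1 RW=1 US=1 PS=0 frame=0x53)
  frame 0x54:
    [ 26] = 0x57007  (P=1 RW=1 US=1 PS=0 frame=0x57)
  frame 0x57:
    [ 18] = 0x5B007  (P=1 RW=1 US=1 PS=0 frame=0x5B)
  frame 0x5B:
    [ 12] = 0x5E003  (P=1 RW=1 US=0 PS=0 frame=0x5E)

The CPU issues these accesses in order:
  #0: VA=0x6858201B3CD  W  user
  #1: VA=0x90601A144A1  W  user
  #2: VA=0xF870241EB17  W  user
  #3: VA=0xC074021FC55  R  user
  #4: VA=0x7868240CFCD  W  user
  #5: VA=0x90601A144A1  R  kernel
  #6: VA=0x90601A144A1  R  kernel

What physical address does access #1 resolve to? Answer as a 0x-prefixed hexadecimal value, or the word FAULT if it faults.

Trace:
#0 VA=0x6858201B3CD (w,user):
  L0: frame=0x2C idx=13 entry=0x30007 [P=1 RW=1 US=1 PS=0]
  L1: frame=0x30 idx=22 entry=0x31007 [P=1 RW=1 US=1 PS=0]
  L2: frame=0x31 idx=16 entry=0x32007 [P=1 RW=1 US=1 PS=0]
  L3: frame=0x32 idx=27 entry=0x34007 [P=1 RW=1 US=1 PS=0]
  ✓ 0x343CD  — 4 lookups
#1 VA=0x90601A144A1 (w,user):
  L0: frame=0x2C idx=18 entry=0x37007 [P=1 RW=1 US=1 PS=0]
  L1: frame=0x37 idx=24 entry=0x3A007 [P=1 RW=1 US=1 PS=0]
  L2: frame=0x3A idx=13 entry=0x3C007 [P=1 RW=1 US=1 PS=0]
  L3: frame=0x3C idx=20 entry=0x3E007 [P=1 RW=1 US=1 PS=0]
  ✓ 0x3E4A1  — 4 lookups
#2 VA=0xF870241EB17 (w,user):
  L0: frame=0x2C idx=31 entry=0x40007 [P=1 RW=1 US=1 PS=0]
  L1: frame=0x40 idx=28 entry=0x41007 [P=1 RW=1 US=1 PS=0]
  L2: frame=0x41 idx=18 entry=0x44007 [P=1 RW=1 US=1 PS=0]
  L3: frame=0x44 idx=30 entry=0x47005 [P=1 RW=0 US=1 PS=0]
  ✗ PROTECTION_VIOLATION  [4 reads]
#3 VA=0xC074021FC55 (r,user):
  L0: frame=0x2C idx=24 entry=0x4A007 [P=1 RW=1 US=1 PS=0]
  L1: frame=0x4A idx=29 entry=0x4B007 [P=1 RW=1 US=1 PS=0]
  L2: frame=0x4B idx=1 entry=0x4F007 [P=1 RW=1 US=1 PS=0]
  L3: frame=0x4F idx=31 entry=0x53007 [P=1 RW=1 US=1 PS=0]
  ✓ 0x53C55  — 4 lookups
#4 VA=0x7868240CFCD (w,user):
  L0: frame=0x2C idx=15 entry=0x54007 [P=1 RW=1 US=1 PS=0]
  L1: frame=0x54 idx=26 entry=0x57007 [P=1 RW=1 US=1 PS=0]
  L2: frame=0x57 idx=18 entry=0x5B007 [P=1 RW=1 US=1 PS=0]
  L3: frame=0x5B idx=12 entry=0x5E003 [P=1 RW=1 US=0 PS=0]
  ✗ PROTECTION_VIOLATION  [4 reads]
#5 VA=0x90601A144A1 (r,kernel):
  TLB hit vpn=0x90601A14 → PA=0x3E4A1
#6 VA=0x90601A144A1 (r,kernel):
  TLB hit vpn=0x90601A14 → PA=0x3E4A1

Access #1 PA: 0x3E4A1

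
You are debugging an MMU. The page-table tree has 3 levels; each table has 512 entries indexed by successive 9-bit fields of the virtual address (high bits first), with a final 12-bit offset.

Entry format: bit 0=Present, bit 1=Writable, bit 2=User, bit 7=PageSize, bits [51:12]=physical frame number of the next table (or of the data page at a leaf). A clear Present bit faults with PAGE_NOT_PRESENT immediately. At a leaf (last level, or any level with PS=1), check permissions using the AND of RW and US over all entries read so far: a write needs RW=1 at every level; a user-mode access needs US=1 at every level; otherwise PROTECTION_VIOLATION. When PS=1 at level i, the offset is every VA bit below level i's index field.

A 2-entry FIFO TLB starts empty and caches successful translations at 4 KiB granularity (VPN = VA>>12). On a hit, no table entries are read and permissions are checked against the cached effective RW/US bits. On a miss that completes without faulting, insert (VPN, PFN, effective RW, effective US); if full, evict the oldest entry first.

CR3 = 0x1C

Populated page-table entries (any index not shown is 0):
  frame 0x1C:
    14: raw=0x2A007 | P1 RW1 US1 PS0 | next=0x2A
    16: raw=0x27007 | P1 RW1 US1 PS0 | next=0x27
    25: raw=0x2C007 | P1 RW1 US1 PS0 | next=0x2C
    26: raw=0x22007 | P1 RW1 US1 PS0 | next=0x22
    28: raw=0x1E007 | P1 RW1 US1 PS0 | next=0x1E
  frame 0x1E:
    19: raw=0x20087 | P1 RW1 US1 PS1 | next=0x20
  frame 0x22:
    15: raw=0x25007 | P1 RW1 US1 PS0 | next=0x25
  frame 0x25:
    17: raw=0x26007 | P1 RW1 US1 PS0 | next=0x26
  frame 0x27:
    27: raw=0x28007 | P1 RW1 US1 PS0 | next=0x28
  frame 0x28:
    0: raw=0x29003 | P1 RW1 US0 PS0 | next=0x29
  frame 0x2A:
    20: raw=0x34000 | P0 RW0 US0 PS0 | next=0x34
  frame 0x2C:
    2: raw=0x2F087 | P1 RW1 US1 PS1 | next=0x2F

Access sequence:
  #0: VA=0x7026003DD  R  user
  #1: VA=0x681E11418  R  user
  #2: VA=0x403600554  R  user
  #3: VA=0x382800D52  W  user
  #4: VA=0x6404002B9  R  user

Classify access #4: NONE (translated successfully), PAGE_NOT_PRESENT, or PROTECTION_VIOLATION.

Trace:
#0 VA=0x7026003DD (r,user):
  lvl0: tbl 0x1C, slot 28 ⇒ 0x1E007 (P1/RW1/US1/PS0)
  lvl1: tbl 0x1E, slot 19 ⇒ 0x20087 (P1/RW1/US1/PS1)
  ✓ 0x203DD (huge @L1)  — 2 lookups
#1 VA=0x681E11418 (r,user):
  lvl0: tbl 0x1C, slot 26 ⇒ 0x22007 (P1/RW1/US1/PS0)
  lvl1: tbl 0x22, slot 15 ⇒ 0x25007 (P1/RW1/US1/PS0)
  lvl2: tbl 0x25, slot 17 ⇒ 0x26007 (P1/RW1/US1/PS0)
  ✓ 0x26418  — 3 lookups
#2 VA=0x403600554 (r,user):
  lvl0: tbl 0x1C, slot 16 ⇒ 0x27007 (P1/RW1/US1/PS0)
  lvl1: tbl 0x27, slot 27 ⇒ 0x28007 (P1/RW1/US1/PS0)
  lvl2: tbl 0x28, slot 0 ⇒ 0x29003 (P1/RW1/US0/PS0)
  ✗ PROTECTION_VIOLATION  [3 reads]
#3 VA=0x382800D52 (w,user):
  lvl0: tbl 0x1C, slot 14 ⇒ 0x2A007 (P1/RW1/US1/PS0)
  lvl1: tbl 0x2A, slot 20 ⇒ 0x34000 (P0/RW0/US0/PS0)
  ✗ PAGE_NOT_PRESENT  [2 reads]
#4 VA=0x6404002B9 (r,user):
  lvl0: tbl 0x1C, slot 25 ⇒ 0x2C007 (P1/RW1/US1/PS0)
  lvl1: tbl 0x2C, slot 2 ⇒ 0x2F087 (P1/RW1/US1/PS1)
  ✓ 0x2F2B9 (huge @L1)  — 2 lookups

Access #4 fault: NONE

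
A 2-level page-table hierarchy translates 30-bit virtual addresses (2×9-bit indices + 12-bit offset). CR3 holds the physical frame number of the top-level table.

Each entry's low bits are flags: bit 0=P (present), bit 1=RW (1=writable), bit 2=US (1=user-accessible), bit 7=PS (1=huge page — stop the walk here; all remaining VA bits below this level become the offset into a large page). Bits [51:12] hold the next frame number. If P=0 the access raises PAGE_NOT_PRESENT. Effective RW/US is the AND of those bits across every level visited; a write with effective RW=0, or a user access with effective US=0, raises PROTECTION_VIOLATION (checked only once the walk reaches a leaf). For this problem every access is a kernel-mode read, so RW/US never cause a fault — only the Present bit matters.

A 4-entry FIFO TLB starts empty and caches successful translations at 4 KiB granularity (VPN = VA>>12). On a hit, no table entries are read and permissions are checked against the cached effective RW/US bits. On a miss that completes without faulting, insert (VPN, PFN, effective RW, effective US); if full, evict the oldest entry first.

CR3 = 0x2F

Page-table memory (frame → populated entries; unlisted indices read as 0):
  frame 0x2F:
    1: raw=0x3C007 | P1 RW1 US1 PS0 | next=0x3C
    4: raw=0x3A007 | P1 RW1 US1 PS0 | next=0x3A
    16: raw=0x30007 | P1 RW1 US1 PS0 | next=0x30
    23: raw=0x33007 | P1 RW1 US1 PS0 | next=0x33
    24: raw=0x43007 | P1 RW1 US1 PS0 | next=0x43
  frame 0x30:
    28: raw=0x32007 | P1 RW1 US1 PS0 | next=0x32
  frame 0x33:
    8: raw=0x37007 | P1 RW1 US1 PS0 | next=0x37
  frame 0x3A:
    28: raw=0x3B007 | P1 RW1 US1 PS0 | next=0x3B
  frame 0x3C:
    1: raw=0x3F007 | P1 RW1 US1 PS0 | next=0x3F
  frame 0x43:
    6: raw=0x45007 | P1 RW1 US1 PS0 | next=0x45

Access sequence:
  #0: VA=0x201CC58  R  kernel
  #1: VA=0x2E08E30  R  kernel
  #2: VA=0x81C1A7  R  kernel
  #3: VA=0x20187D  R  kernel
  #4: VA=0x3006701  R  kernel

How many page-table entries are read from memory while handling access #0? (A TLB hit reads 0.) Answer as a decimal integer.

Trace:
#0 VA=0x201CC58 (r,kernel):
  lvl0: tbl 0x2F, slot 16 ⇒ 0x30007 (P1/RW1/US1/PS0)
  lvl1: tbl 0x30, slot 28 ⇒ 0x32007 (P1/RW1/US1/PS0)
  ⇒ phys 0x32C58  [2 reads]
#1 VA=0x2E08E30 (r,kernel):
  lvl0: tbl 0x2F, slot 23 ⇒ 0x33007 (P1/RW1/US1/PS0)
  lvl1: tbl 0x33, slot 8 ⇒ 0x37007 (P1/RW1/US1/PS0)
  ⇒ phys 0x37E30  [2 reads]
#2 VA=0x81C1A7 (r,kernel):
  lvl0: tbl 0x2F, slot 4 ⇒ 0x3A007 (P1/RW1/US1/PS0)
  lvl1: tbl 0x3A, slot 28 ⇒ 0x3B007 (P1/RW1/US1/PS0)
  ⇒ phys 0x3B1A7  [2 reads]
#3 VA=0x20187D (r,kernel):
  lvl0: tbl 0x2F, slot 1 ⇒ 0x3C007 (P1/RW1/US1/PS0)
  lvl1: tbl 0x3C, slot 1 ⇒ 0x3F007 (P1/RW1/US1/PS0)
  ⇒ phys 0x3F87D  [2 reads]
#4 VA=0x3006701 (r,kernel):
  lvl0: tbl 0x2F, slot 24 ⇒ 0x43007 (P1/RW1/US1/PS0)
  lvl1: tbl 0x43, slot 6 ⇒ 0x45007 (P1/RW1/US1/PS0)
  ⇒ phys 0x45701  [2 reads]

Entries read for #0: 2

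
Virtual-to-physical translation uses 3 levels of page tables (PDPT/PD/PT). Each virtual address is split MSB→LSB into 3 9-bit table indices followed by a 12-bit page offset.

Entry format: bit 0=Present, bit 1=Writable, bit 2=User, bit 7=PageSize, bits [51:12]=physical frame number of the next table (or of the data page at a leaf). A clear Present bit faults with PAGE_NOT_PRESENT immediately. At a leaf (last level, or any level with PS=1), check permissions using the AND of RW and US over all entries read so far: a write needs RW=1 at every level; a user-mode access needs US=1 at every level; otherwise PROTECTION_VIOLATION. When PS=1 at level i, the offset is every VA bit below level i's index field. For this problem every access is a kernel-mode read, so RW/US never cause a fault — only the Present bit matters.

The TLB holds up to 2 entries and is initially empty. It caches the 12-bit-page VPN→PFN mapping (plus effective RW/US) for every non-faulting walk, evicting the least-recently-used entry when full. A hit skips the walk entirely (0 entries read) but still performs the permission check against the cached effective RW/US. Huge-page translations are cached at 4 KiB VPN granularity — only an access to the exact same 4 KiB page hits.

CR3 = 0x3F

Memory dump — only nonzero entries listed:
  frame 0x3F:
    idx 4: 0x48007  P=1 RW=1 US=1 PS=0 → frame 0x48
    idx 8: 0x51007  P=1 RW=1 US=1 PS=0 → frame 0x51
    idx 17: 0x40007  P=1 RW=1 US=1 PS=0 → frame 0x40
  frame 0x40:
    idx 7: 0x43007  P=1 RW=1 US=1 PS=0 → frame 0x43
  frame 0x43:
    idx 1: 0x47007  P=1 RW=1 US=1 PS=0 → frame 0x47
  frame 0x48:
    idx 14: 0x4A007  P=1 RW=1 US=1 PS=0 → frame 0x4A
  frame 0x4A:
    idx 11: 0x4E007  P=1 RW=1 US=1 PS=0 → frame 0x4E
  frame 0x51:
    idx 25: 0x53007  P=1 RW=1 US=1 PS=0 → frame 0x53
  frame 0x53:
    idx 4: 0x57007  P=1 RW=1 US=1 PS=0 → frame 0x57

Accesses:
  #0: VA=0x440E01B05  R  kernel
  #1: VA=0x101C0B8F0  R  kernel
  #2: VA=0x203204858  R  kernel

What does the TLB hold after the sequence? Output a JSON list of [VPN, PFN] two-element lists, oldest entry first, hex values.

Walk each access:
#0 VA=0x440E01B05 (r,kernel):
  lvl0: tbl 0x3F, slot 17 ⇒ 0x40007 (P1/RW1/US1/PS0)
  lvl1: tbl 0x40, slot 7 ⇒ 0x43007 (P1/RW1/US1/PS0)
  lvl2: tbl 0x43, slot 1 ⇒ 0x47007 (P1/RW1/US1/PS0)
  ✓ 0x47B05  — 3 lookups
#1 VA=0x101C0B8F0 (r,kernel):
  lvl0: tbl 0x3F, slot 4 ⇒ 0x48007 (P1/RW1/US1/PS0)
  lvl1: tbl 0x48, slot 14 ⇒ 0x4A007 (P1/RW1/US1/PS0)
  lvl2: tbl 0x4A, slot 11 ⇒ 0x4E007 (P1/RW1/US1/PS0)
  ✓ 0x4E8F0  — 3 lookups
#2 VA=0x203204858 (r,kernel):
  lvl0: tbl 0x3F, slot 8 ⇒ 0x51007 (P1/RW1/US1/PS0)
  lvl1: tbl 0x51, slot 25 ⇒ 0x53007 (P1/RW1/US1/PS0)
  lvl2: tbl 0x53, slot 4 ⇒ 0x57007 (P1/RW1/US1/PS0)
  ✓ 0x57858  — 3 lookups

TLB: [["0x101C0B", "0x4E"], ["0x203204", "0x57"]]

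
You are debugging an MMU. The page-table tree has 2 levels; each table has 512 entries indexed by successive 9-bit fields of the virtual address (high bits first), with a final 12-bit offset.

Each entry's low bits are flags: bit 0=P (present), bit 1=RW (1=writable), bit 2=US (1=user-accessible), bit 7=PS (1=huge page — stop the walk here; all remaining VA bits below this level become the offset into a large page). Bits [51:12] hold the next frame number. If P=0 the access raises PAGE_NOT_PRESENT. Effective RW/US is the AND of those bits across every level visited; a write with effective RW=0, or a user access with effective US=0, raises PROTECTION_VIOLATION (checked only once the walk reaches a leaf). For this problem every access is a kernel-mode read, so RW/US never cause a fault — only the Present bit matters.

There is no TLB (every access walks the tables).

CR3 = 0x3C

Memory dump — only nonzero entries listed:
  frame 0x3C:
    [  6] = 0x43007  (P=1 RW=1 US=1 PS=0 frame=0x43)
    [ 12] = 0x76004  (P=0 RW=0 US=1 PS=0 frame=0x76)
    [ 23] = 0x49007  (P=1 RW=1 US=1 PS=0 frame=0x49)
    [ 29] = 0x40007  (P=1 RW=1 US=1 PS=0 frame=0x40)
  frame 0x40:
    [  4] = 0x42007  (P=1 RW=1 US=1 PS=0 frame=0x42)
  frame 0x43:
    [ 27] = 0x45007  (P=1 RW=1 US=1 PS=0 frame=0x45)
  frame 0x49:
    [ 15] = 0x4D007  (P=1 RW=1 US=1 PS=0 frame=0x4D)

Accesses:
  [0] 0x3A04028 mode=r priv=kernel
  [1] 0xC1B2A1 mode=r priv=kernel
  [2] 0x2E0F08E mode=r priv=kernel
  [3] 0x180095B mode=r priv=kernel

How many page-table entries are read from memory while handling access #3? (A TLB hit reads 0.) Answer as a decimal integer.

Walk each access:
#0 VA=0x3A04028 (r,kernel):
  L0: frame=0x3C idx=29 entry=0x40007 [P=1 RW=1 US=1 PS=0]
  L1: frame=0x40 idx=4 entry=0x42007 [P=1 RW=1 US=1 PS=0]
  → PA=0x42028  (2 entries read)
#1 VA=0xC1B2A1 (r,kernel):
  L0: frame=0x3C idx=6 entry=0x43007 [P=1 RW=1 US=1 PS=0]
  L1: frame=0x43 idx=27 entry=0x45007 [P=1 RW=1 US=1 PS=0]
  → PA=0x452A1  (2 entries read)
#2 VA=0x2E0F08E (r,kernel):
  L0: frame=0x3C idx=23 entry=0x49007 [P=1 RW=1 US=1 PS=0]
  L1: frame=0x49 idx=15 entry=0x4D007 [P=1 RW=1 US=1 PS=0]
  → PA=0x4D08E  (2 entries read)
#3 VA=0x180095B (r,kernel):
  L0: frame=0x3C idx=12 entry=0x76004 [P=0 RW=0 US=1 PS=0]
  → PAGE_NOT_PRESENT  (1 entries read)

Entries read for #3: 1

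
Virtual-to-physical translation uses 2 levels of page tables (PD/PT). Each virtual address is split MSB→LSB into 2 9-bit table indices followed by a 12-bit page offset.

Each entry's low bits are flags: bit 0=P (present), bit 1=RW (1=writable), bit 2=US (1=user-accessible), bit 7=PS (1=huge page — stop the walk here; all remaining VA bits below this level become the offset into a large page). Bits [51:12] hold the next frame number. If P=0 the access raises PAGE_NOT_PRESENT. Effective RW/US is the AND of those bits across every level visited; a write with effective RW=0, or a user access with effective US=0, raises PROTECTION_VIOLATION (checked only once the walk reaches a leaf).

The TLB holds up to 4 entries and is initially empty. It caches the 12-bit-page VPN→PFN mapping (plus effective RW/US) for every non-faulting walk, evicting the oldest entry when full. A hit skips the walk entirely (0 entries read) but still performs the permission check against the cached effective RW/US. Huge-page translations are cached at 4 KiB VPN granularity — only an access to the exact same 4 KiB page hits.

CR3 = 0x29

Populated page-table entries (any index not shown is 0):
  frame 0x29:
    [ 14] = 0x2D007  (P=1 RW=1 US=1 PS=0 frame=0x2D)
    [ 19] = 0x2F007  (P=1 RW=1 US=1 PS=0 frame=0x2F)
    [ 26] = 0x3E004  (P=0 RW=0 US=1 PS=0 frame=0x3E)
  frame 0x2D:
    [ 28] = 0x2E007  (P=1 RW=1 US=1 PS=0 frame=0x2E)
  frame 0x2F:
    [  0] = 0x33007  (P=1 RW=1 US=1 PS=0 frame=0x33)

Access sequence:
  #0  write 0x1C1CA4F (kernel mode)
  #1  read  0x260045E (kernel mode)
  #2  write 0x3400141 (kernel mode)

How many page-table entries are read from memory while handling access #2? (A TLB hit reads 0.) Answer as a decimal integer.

Per-access translation:
#0 VA=0x1C1CA4F (w,kernel):
  L0: frame=0x29 idx=14 entry=0x2D007 [P=1 RW=1 US=1 PS=0]
  L1: frame=0x2D idx=28 entry=0x2E007 [P=1 RW=1 US=1 PS=0]
  ✓ 0x2EA4F  — 2 lookups
#1 VA=0x260045E (r,kernel):
  L0: frame=0x29 idx=19 entry=0x2F007 [P=1 RW=1 US=1 PS=0]
  L1: frame=0x2F idx=0 entry=0x33007 [P=1 RW=1 US=1 PS=0]
  ✓ 0x3345E  — 2 lookups
#2 VA=0x3400141 (w,kernel):
  L0: frame=0x29 idx=26 entry=0x3E004 [P=0 RW=0 US=1 PS=0]
  → PAGE_NOT_PRESENT  (1 entries read)

Entries read for #2: 1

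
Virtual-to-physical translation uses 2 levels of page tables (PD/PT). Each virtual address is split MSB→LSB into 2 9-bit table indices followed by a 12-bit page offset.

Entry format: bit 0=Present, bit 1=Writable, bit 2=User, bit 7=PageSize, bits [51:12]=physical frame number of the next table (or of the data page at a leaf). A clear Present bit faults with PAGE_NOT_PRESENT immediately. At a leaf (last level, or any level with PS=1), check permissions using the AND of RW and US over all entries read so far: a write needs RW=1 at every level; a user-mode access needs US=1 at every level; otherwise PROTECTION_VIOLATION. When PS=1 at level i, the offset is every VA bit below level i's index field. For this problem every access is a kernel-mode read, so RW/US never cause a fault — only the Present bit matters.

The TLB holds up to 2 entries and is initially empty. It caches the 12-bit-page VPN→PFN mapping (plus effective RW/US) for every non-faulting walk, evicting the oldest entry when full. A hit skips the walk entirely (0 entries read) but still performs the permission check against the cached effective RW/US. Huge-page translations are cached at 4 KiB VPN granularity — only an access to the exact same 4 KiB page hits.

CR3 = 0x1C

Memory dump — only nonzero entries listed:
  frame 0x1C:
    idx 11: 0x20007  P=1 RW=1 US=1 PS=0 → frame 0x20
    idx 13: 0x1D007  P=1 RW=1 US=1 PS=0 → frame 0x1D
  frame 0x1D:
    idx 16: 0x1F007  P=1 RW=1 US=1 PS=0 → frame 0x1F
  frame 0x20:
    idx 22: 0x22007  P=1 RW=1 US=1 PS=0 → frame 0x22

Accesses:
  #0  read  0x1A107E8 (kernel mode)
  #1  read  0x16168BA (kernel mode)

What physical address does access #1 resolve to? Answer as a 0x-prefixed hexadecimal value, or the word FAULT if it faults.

Trace:
#0 VA=0x1A107E8 (r,kernel):
  lvl0: tbl 0x1C, slot 13 ⇒ 0x1D007 (P1/RW1/US1/PS0)
  lvl1: tbl 0x1D, slot 16 ⇒ 0x1F007 (P1/RW1/US1/PS0)
  ✓ 0x1F7E8  — 2 lookups
#1 VA=0x16168BA (r,kernel):
  lvl0: tbl 0x1C, slot 11 ⇒ 0x20007 (P1/RW1/US1/PS0)
  lvl1: tbl 0x20, slot 22 ⇒ 0x22007 (P1/RW1/US1/PS0)
  ✓ 0x228BA  — 2 lookups

Access #1 PA: 0x228BA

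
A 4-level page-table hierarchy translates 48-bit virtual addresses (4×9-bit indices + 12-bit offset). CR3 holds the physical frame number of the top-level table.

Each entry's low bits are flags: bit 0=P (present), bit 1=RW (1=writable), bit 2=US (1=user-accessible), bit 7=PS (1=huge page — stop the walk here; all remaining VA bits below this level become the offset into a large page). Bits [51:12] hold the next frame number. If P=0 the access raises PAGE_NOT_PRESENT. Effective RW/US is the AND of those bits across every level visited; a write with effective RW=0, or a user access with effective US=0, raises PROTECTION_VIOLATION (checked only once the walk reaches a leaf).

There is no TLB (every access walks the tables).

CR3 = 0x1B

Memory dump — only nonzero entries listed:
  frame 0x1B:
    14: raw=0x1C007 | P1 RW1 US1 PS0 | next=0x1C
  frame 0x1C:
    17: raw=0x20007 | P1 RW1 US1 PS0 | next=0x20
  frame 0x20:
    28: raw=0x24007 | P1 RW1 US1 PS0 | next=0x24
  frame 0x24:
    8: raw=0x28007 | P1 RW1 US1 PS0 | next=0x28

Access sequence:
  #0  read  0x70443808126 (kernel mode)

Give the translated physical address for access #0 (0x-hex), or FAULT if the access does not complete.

Per-access translation:
#0 VA=0x70443808126 (r,kernel):
  [0] read 0x1B idx=14: raw=0x1C007 flags P=1 W=1 U=1 S=0
  [1] read 0x1C idx=17: raw=0x20007 flags P=1 W=1 U=1 S=0
  [2] read 0x20 idx=28: raw=0x24007 flags P=1 W=1 U=1 S=0
  [3] read 0x24 idx=8: raw=0x28007 flags P=1 W=1 U=1 S=0
  → PA=0x28126  (4 entries read)

Access #0 PA: 0x28126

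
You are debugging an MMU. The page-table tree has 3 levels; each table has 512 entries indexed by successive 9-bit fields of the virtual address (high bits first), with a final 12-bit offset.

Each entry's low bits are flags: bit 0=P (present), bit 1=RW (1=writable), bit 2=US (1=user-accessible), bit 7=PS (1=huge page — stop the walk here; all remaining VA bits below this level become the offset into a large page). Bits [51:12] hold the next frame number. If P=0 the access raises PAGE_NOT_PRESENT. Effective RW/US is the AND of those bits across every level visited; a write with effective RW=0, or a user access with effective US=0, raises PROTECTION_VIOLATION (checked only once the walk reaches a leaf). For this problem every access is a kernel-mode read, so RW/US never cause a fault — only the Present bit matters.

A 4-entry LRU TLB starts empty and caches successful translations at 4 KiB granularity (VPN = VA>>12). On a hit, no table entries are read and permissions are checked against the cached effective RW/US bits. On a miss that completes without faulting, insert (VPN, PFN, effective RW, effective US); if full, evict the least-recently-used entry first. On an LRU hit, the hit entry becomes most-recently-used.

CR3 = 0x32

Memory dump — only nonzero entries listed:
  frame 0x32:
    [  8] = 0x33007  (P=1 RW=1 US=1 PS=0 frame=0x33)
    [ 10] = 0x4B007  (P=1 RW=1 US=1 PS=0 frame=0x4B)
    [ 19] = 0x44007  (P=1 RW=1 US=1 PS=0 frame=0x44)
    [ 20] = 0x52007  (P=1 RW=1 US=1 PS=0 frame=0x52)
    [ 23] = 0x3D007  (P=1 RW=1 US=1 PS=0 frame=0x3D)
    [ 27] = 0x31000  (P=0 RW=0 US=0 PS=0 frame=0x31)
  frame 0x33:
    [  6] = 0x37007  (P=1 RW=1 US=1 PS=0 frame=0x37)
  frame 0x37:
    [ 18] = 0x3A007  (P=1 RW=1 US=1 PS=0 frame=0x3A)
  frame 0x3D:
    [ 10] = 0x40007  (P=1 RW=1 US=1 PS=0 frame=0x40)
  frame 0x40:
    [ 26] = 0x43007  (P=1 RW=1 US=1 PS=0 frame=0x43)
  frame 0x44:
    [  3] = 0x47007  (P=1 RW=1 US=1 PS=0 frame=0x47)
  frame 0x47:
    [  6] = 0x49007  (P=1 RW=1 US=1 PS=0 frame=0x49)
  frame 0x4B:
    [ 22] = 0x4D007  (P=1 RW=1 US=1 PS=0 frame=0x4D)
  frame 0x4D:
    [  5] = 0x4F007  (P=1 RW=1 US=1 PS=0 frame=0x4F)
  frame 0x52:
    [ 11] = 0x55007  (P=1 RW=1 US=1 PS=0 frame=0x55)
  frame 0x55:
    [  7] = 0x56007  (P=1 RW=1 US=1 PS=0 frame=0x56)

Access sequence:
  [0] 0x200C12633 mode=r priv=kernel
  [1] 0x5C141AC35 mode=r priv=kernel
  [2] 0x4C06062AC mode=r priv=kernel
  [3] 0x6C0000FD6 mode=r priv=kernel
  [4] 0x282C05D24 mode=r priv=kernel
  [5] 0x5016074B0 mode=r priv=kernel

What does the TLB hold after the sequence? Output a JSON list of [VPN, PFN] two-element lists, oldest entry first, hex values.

Walk each access:
#0 VA=0x200C12633 (r,kernel):
  lvl0: tbl 0x32, slot 8 ⇒ 0x33007 (P1/RW1/US1/PS0)
  lvl1: tbl 0x33, slot 6 ⇒ 0x37007 (P1/RW1/US1/PS0)
  lvl2: tbl 0x37, slot 18 ⇒ 0x3A007 (P1/RW1/US1/PS0)
  ⇒ phys 0x3A633  [3 reads]
#1 VA=0x5C141AC35 (r,kernel):
  lvl0: tbl 0x32, slot 23 ⇒ 0x3D007 (P1/RW1/US1/PS0)
  lvl1: tbl 0x3D, slot 10 ⇒ 0x40007 (P1/RW1/US1/PS0)
  lvl2: tbl 0x40, slot 26 ⇒ 0x43007 (P1/RW1/US1/PS0)
  ⇒ phys 0x43C35  [3 reads]
#2 VA=0x4C06062AC (r,kernel):
  lvl0: tbl 0x32, slot 19 ⇒ 0x44007 (P1/RW1/US1/PS0)
  lvl1: tbl 0x44, slot 3 ⇒ 0x47007 (P1/RW1/US1/PS0)
  lvl2: tbl 0x47, slot 6 ⇒ 0x49007 (P1/RW1/US1/PS0)
  ⇒ phys 0x492AC  [3 reads]
#3 VA=0x6C0000FD6 (r,kernel):
  lvl0: tbl 0x32, slot 27 ⇒ 0x31000 (P0/RW0/US0/PS0)
  ⇒ fault: PAGE_NOT_PRESENT  — 1 lookups
#4 VA=0x282C05D24 (r,kernel):
  lvl0: tbl 0x32, slot 10 ⇒ 0x4B007 (P1/RW1/US1/PS0)
  lvl1: tbl 0x4B, slot 22 ⇒ 0x4D007 (P1/RW1/US1/PS0)
  lvl2: tbl 0x4D, slot 5 ⇒ 0x4F007 (P1/RW1/US1/PS0)
  ⇒ phys 0x4FD24  [3 reads]
#5 VA=0x5016074B0 (r,kernel):
  lvl0: tbl 0x32, slot 20 ⇒ 0x52007 (P1/RW1/US1/PS0)
  lvl1: tbl 0x52, slot 11 ⇒ 0x55007 (P1/RW1/US1/PS0)
  lvl2: tbl 0x55, slot 7 ⇒ 0x56007 (P1/RW1/US1/PS0)
  ⇒ phys 0x564B0  [3 reads]

TLB: [["0x5C141A", "0x43"], ["0x4C0606", "0x49"], ["0x282C05", "0x4F"], ["0x501607", "0x56"]]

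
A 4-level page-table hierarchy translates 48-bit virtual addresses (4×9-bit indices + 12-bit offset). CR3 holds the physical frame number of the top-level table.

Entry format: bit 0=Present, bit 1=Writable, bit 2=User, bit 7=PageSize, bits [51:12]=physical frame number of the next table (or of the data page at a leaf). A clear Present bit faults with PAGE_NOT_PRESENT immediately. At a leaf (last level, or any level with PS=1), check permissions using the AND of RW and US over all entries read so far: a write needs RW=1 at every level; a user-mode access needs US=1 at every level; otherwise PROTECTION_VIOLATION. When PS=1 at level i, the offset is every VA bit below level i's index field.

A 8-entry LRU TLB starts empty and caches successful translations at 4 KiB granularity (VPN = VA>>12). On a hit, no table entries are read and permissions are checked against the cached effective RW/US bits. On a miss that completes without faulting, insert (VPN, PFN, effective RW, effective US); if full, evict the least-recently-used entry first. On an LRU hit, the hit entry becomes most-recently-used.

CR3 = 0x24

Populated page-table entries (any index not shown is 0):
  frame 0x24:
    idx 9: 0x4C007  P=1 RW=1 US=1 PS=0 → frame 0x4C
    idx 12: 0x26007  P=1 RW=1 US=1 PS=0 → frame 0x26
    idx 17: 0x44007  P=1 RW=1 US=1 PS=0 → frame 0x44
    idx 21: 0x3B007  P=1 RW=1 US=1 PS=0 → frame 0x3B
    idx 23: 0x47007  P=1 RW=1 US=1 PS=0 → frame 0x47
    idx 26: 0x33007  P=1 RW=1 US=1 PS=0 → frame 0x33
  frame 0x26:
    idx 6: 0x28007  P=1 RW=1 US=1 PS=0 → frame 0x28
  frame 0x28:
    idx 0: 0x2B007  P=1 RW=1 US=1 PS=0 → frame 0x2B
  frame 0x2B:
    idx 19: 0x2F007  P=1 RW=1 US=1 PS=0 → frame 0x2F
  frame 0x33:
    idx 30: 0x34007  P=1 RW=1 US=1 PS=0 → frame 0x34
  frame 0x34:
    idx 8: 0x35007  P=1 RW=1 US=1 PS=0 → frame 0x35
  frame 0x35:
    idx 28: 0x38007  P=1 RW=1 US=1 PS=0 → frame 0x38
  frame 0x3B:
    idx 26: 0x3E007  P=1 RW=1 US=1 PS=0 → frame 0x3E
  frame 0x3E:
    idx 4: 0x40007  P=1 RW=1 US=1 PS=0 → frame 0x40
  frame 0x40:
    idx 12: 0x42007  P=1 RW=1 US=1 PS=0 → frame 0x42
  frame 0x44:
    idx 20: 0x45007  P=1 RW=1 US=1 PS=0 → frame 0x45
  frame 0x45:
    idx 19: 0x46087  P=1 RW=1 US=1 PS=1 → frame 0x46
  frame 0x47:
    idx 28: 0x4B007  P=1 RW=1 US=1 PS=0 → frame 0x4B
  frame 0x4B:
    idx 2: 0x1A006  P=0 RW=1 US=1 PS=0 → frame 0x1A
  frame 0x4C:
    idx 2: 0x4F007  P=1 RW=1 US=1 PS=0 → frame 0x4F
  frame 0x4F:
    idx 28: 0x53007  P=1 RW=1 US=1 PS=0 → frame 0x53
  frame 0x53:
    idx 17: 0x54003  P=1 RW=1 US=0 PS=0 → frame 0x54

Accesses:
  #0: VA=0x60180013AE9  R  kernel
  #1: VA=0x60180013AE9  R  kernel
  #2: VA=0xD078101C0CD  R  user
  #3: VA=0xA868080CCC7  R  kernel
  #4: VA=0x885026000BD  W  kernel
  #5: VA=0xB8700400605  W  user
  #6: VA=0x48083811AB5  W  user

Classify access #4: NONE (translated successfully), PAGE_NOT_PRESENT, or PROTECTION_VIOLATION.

Trace:
#0 VA=0x60180013AE9 (r,kernel):
  lvl0: tbl 0x24, slot 12 ⇒ 0x26007 (P1/RW1/US1/PS0)
  lvl1: tbl 0x26, slot 6 ⇒ 0x28007 (P1/RW1/US1/PS0)
  lvl2: tbl 0x28, slot 0 ⇒ 0x2B007 (P1/RW1/US1/PS0)
  lvl3: tbl 0x2B, slot 19 ⇒ 0x2F007 (P1/RW1/US1/PS0)
  → PA=0x2FAE9  (4 entries read)
#1 VA=0x60180013AE9 (r,kernel):
  TLB hit vpn=0x60180013 → PA=0x2FAE9
#2 VA=0xD078101C0CD (r,user):
  lvl0: tbl 0x24, slot 26 ⇒ 0x33007 (P1/RW1/US1/PS0)
  lvl1: tbl 0x33, slot 30 ⇒ 0x34007 (P1/RW1/US1/PS0)
  lvl2: tbl 0x34, slot 8 ⇒ 0x35007 (P1/RW1/US1/PS0)
  lvl3: tbl 0x35, slot 28 ⇒ 0x38007 (P1/RW1/US1/PS0)
  → PA=0x380CD  (4 entries read)
#3 VA=0xA868080CCC7 (r,kernel):
  lvl0: tbl 0x24, slot 21 ⇒ 0x3B007 (P1/RW1/US1/PS0)
  lvl1: tbl 0x3B, slot 26 ⇒ 0x3E007 (P1/RW1/US1/PS0)
  lvl2: tbl 0x3E, slot 4 ⇒ 0x40007 (P1/RW1/US1/PS0)
  lvl3: tbl 0x40, slot 12 ⇒ 0x42007 (P1/RW1/US1/PS0)
  → PA=0x42CC7  (4 entries read)
#4 VA=0x885026000BD (w,kernel):
  lvl0: tbl 0x24, slot 17 ⇒ 0x44007 (P1/RW1/US1/PS0)
  lvl1: tbl 0x44, slot 20 ⇒ 0x45007 (P1/RW1/US1/PS0)
  lvl2: tbl 0x45, slot 19 ⇒ 0x46087 (P1/RW1/US1/PS1)
  → PA=0x460BD (huge @L2)  (3 entries read)
#5 VA=0xB8700400605 (w,user):
  lvl0: tbl 0x24, slot 23 ⇒ 0x47007 (P1/RW1/US1/PS0)
  lvl1: tbl 0x47, slot 28 ⇒ 0x4B007 (P1/RW1/US1/PS0)
  lvl2: tbl 0x4B, slot 2 ⇒ 0x1A006 (P0/RW1/US1/PS0)
  → PAGE_NOT_PRESENT  (3 entries read)
#6 VA=0x48083811AB5 (w,user):
  lvl0: tbl 0x24, slot 9 ⇒ 0x4C007 (P1/RW1/US1/PS0)
  lvl1: tbl 0x4C, slot 2 ⇒ 0x4F007 (P1/RW1/US1/PS0)
  lvl2: tbl 0x4F, slot 28 ⇒ 0x53007 (P1/RW1/US1/PS0)
  lvl3: tbl 0x53, slot 17 ⇒ 0x54003 (P1/RW1/US0/PS0)
  → PROTECTION_VIOLATION  (4 entries read)

Access #4 fault: NONE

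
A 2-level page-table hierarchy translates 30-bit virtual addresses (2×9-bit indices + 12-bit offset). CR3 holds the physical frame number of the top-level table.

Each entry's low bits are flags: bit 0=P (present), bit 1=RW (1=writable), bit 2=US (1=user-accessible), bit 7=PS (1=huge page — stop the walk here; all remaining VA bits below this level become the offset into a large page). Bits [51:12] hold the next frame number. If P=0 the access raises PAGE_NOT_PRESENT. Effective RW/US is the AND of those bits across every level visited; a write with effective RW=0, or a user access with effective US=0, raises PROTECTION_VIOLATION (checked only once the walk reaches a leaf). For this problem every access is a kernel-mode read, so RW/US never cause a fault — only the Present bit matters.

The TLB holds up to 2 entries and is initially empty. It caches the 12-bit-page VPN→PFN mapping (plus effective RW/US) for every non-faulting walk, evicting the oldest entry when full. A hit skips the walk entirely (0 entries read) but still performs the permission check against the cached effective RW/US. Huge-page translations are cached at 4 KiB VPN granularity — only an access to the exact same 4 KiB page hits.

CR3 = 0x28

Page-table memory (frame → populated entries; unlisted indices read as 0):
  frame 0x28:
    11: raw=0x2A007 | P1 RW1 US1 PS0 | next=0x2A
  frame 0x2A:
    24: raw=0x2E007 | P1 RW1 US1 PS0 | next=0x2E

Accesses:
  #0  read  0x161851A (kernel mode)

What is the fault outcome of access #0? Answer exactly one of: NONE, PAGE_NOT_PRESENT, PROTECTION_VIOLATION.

Walk each access:
#0 VA=0x161851A (r,kernel):
  L0 @0x28[11] → 0x2A007  P=1,RW=1,US=1,PS=0
  L1 @0x2A[24] → 0x2E007  P=1,RW=1,US=1,PS=0
  ✓ 0x2E51A  — 2 lookups

Access #0 fault: NONE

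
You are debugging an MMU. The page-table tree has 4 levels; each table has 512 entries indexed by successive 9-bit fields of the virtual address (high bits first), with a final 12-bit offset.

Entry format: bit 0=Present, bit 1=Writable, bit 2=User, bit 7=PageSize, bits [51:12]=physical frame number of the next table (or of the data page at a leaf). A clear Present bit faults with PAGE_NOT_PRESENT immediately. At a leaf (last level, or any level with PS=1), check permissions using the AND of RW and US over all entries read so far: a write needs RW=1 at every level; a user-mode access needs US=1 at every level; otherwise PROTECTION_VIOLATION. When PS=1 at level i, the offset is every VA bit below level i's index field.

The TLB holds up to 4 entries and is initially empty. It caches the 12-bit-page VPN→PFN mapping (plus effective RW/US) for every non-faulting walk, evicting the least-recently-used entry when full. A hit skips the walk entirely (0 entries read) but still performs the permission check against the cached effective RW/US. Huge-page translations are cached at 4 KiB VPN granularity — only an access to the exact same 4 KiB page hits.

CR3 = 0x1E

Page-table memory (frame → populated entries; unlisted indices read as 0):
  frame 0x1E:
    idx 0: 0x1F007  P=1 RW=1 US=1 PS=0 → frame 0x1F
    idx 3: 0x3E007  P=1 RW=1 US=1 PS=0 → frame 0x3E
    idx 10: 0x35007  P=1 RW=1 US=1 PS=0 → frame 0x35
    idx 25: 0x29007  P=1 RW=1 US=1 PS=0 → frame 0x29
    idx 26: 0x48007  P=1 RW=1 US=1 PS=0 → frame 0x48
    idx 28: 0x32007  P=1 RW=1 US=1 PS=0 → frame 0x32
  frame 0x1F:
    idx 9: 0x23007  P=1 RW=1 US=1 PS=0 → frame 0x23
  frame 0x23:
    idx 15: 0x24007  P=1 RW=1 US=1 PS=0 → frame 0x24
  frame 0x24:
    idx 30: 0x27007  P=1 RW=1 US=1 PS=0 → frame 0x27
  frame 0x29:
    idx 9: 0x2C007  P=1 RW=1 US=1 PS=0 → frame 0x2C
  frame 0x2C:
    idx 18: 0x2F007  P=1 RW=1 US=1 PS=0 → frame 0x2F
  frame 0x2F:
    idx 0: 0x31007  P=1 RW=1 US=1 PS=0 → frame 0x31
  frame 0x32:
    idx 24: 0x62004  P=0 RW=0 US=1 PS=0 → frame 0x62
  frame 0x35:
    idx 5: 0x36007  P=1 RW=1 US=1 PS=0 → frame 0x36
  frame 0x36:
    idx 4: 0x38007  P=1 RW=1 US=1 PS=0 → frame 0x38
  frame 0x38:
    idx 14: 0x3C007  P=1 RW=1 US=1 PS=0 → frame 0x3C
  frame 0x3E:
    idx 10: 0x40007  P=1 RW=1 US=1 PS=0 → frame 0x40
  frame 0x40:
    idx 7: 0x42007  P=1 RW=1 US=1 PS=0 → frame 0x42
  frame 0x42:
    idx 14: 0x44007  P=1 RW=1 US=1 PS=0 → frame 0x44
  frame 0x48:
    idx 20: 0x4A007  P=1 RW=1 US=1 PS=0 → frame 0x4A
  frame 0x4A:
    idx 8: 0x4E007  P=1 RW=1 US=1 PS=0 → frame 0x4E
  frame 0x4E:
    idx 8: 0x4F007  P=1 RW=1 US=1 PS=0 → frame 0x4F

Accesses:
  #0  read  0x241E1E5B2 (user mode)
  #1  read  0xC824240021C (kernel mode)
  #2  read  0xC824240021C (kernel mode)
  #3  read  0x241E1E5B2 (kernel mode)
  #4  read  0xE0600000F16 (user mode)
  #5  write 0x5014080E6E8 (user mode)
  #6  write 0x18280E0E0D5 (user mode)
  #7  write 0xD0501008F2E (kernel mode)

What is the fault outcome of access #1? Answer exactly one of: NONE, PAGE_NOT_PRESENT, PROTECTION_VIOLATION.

Walk each access:
#0 VA=0x241E1E5B2 (r,user):
  [0] read 0x1E idx=0: raw=0x1F007 flags P=1 W=1 U=1 S=0
  [1] read 0x1F idx=9: raw=0x23007 flags P=1 W=1 U=1 S=0
  [2] read 0x23 idx=15: raw=0x24007 flags P=1 W=1 U=1 S=0
  [3] read 0x24 idx=30: raw=0x27007 flags P=1 W=1 U=1 S=0
  ⇒ phys 0x275B2  [4 reads]
#1 VA=0xC824240021C (r,kernel):
  [0] read 0x1E idx=25: raw=0x29007 flags P=1 W=1 U=1 S=0
  [1] read 0x29 idx=9: raw=0x2C007 flags P=1 W=1 U=1 S=0
  [2] read 0x2C idx=18: raw=0x2F007 flags P=1 W=1 U=1 S=0
  [3] read 0x2F idx=0: raw=0x31007 flags P=1 W=1 U=1 S=0
  ⇒ phys 0x3121C  [4 reads]
#2 VA=0xC824240021C (r,kernel):
  TLB hit vpn=0xC8242400 → PA=0x3121C
#3 VA=0x241E1E5B2 (r,kernel):
  TLB hit vpn=0x241E1E → PA=0x275B2
#4 VA=0xE0600000F16 (r,user):
  [0] read 0x1E idx=28: raw=0x32007 flags P=1 W=1 U=1 S=0
  [1] read 0x32 idx=24: raw=0x62004 flags P=0 W=0 U=1 S=0
  ⇒ fault: PAGE_NOT_PRESENT  — 2 lookups
#5 VA=0x5014080E6E8 (w,user):
  [0] read 0x1E idx=10: raw=0x35007 flags P=1 W=1 U=1 S=0
  [1] read 0x35 idx=5: raw=0x36007 flags P=1 W=1 U=1 S=0
  [2] read 0x36 idx=4: raw=0x38007 flags P=1 W=1 U=1 S=0
  [3] read 0x38 idx=14: raw=0x3C007 flags P=1 W=1 U=1 S=0
  ⇒ phys 0x3C6E8  [4 reads]
#6 VA=0x18280E0E0D5 (w,user):
  [0] read 0x1E idx=3: raw=0x3E007 flags P=1 W=1 U=1 S=0
  [1] read 0x3E idx=10: raw=0x40007 flags P=1 W=1 U=1 S=0
  [2] read 0x40 idx=7: raw=0x42007 flags P=1 W=1 U=1 S=0
  [3] read 0x42 idx=14: raw=0x44007 flags P=1 W=1 U=1 S=0
  ⇒ phys 0x440D5  [4 reads]
#7 VA=0xD0501008F2E (w,kernel):
  [0] read 0x1E idx=26: raw=0x48007 flags P=1 W=1 U=1 S=0
  [1] read 0x48 idx=20: raw=0x4A007 flags P=1 W=1 U=1 S=0
  [2] read 0x4A idx=8: raw=0x4E007 flags P=1 W=1 U=1 S=0
  [3] read 0x4E idx=8: raw=0x4F007 flags P=1 W=1 U=1 S=0
  ⇒ phys 0x4FF2E  [4 reads]

Access #1 fault: NONE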